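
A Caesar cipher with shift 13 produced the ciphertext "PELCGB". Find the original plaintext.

Step 1: Reverse the shift by subtracting 13 from each letter position.
  P (position 15) -> position (15-13) mod 26 = 2 -> C
  E (position 4) -> position (4-13) mod 26 = 17 -> R
  L (position 11) -> position (11-13) mod 26 = 24 -> Y
  C (position 2) -> position (2-13) mod 26 = 15 -> P
  G (position 6) -> position (6-13) mod 26 = 19 -> T
  B (position 1) -> position (1-13) mod 26 = 14 -> O
Decrypted message: CRYPTO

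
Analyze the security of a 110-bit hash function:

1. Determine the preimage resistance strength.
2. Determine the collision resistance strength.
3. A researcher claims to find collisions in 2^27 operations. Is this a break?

Step 1: Preimage resistance requires brute-force of 2^110 operations.
Step 2: Collision resistance (birthday bound) = 2^(110/2) = 2^55.
Step 3: The claimed attack costs 2^27 operations.
Step 4: Since 2^27 < 2^55, the claimed attack beats the generic birthday bound, so collision resistance is broken.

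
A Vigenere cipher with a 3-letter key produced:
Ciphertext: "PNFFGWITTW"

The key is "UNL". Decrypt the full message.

Step 1: Key 'UNL' has length 3. Extended key: UNLUNLUNLU
Step 2: Decrypt each position:
  P(15) - U(20) = 21 = V
  N(13) - N(13) = 0 = A
  F(5) - L(11) = 20 = U
  F(5) - U(20) = 11 = L
  G(6) - N(13) = 19 = T
  W(22) - L(11) = 11 = L
  I(8) - U(20) = 14 = O
  T(19) - N(13) = 6 = G
  T(19) - L(11) = 8 = I
  W(22) - U(20) = 2 = C
Plaintext: VAULTLOGIC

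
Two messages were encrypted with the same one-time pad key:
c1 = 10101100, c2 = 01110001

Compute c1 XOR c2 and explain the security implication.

Step 1: c1 XOR c2 = (m1 XOR k) XOR (m2 XOR k).
Step 2: By XOR associativity/commutativity: = m1 XOR m2 XOR k XOR k = m1 XOR m2.
Step 3: 10101100 XOR 01110001 = 11011101 = 221.
Step 4: The key cancels out! An attacker learns m1 XOR m2 = 221, revealing the relationship between plaintexts.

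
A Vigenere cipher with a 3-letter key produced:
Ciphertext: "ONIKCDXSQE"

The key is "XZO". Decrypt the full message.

Step 1: Key 'XZO' has length 3. Extended key: XZOXZOXZOX
Step 2: Decrypt each position:
  O(14) - X(23) = 17 = R
  N(13) - Z(25) = 14 = O
  I(8) - O(14) = 20 = U
  K(10) - X(23) = 13 = N
  C(2) - Z(25) = 3 = D
  D(3) - O(14) = 15 = P
  X(23) - X(23) = 0 = A
  S(18) - Z(25) = 19 = T
  Q(16) - O(14) = 2 = C
  E(4) - X(23) = 7 = H
Plaintext: ROUNDPATCH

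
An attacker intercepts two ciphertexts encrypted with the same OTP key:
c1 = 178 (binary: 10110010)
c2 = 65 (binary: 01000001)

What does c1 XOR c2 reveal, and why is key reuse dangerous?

Step 1: c1 XOR c2 = (m1 XOR k) XOR (m2 XOR k).
Step 2: By XOR associativity/commutativity: = m1 XOR m2 XOR k XOR k = m1 XOR m2.
Step 3: 10110010 XOR 01000001 = 11110011 = 243.
Step 4: The key cancels out! An attacker learns m1 XOR m2 = 243, revealing the relationship between plaintexts.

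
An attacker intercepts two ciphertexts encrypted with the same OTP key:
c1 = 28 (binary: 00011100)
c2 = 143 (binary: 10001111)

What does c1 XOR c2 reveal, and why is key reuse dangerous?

Step 1: c1 XOR c2 = (m1 XOR k) XOR (m2 XOR k).
Step 2: By XOR associativity/commutativity: = m1 XOR m2 XOR k XOR k = m1 XOR m2.
Step 3: 00011100 XOR 10001111 = 10010011 = 147.
Step 4: The key cancels out! An attacker learns m1 XOR m2 = 147, revealing the relationship between plaintexts.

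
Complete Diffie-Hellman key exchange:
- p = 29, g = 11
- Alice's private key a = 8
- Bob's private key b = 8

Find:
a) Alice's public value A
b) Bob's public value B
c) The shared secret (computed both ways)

Step 1: A = g^a mod p = 11^8 mod 29 = 16.
Step 2: B = g^b mod p = 11^8 mod 29 = 16.
Step 3: Alice computes s = B^a mod p = 16^8 mod 29 = 16.
Step 4: Bob computes s = A^b mod p = 16^8 mod 29 = 16.
Both sides agree: shared secret = 16.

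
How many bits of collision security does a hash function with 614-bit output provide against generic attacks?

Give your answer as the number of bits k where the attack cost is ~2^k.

Step 1: The hash has a 614-bit output.
Step 2: Collision resistance means it should be infeasible to find any x != y with h(x) = h(y).
By the birthday bound, a generic collision search succeeds after about sqrt(2^614) = 2^(614/2) = 2^307 evaluations.
Step 3: Security level = 307 bits.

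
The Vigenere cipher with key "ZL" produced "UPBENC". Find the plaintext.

Step 1: Extend key: ZLZLZL
Step 2: Decrypt each letter (c - k) mod 26:
  U(20) - Z(25) = (20-25) mod 26 = 21 = V
  P(15) - L(11) = (15-11) mod 26 = 4 = E
  B(1) - Z(25) = (1-25) mod 26 = 2 = C
  E(4) - L(11) = (4-11) mod 26 = 19 = T
  N(13) - Z(25) = (13-25) mod 26 = 14 = O
  C(2) - L(11) = (2-11) mod 26 = 17 = R
Plaintext: VECTOR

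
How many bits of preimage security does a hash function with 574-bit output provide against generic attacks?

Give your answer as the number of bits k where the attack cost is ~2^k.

Step 1: The hash has a 574-bit output.
Step 2: Preimage resistance means: given a digest h(x), it should be infeasible to find any input that hashes to it.
With a 574-bit output there are 2^574 possible digests, so a generic brute-force preimage search costs about 2^574 evaluations.
Step 3: Security level = 574 bits.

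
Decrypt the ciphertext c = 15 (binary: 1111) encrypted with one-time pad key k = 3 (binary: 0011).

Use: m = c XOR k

Step 1: XOR ciphertext with key:
  Ciphertext: 1111
  Key:        0011
  XOR:        1100
Step 2: Plaintext = 1100 = 12 in decimal.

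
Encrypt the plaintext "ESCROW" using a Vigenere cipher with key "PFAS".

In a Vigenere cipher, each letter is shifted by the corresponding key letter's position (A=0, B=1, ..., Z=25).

Step 1: Repeat key to match plaintext length:
  Plaintext: ESCROW
  Key:       PFASPF
Step 2: Encrypt each letter:
  E(4) + P(15) = (4+15) mod 26 = 19 = T
  S(18) + F(5) = (18+5) mod 26 = 23 = X
  C(2) + A(0) = (2+0) mod 26 = 2 = C
  R(17) + S(18) = (17+18) mod 26 = 9 = J
  O(14) + P(15) = (14+15) mod 26 = 3 = D
  W(22) + F(5) = (22+5) mod 26 = 1 = B
Ciphertext: TXCJDB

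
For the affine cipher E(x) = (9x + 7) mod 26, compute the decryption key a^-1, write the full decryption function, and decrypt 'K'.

Step 1: Find a^-1, the modular inverse of 9 mod 26.
Step 2: We need 9 * a^-1 = 1 (mod 26).
Step 3: 9 * 3 = 27 = 1 * 26 + 1, so a^-1 = 3.
Step 4: D(y) = 3(y - 7) mod 26.
Step 5: Apply to 'K' (y = 10): D(10) = 3 * (10 - 7) mod 26 = 3 * 3 mod 26 = 9 -> 'J'.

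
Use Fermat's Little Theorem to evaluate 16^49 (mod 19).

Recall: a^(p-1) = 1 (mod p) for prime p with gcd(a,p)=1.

Step 1: Since 19 is prime, by Fermat's Little Theorem: 16^18 = 1 (mod 19).
Step 2: Reduce exponent: 49 mod 18 = 13.
Step 3: So 16^49 = 16^13 (mod 19).
Step 4: 16^13 mod 19 = 5.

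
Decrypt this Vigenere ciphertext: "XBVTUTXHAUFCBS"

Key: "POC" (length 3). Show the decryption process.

Step 1: Key 'POC' has length 3. Extended key: POCPOCPOCPOCPO
Step 2: Decrypt each position:
  X(23) - P(15) = 8 = I
  B(1) - O(14) = 13 = N
  V(21) - C(2) = 19 = T
  T(19) - P(15) = 4 = E
  U(20) - O(14) = 6 = G
  T(19) - C(2) = 17 = R
  X(23) - P(15) = 8 = I
  H(7) - O(14) = 19 = T
  A(0) - C(2) = 24 = Y
  U(20) - P(15) = 5 = F
  F(5) - O(14) = 17 = R
  C(2) - C(2) = 0 = A
  B(1) - P(15) = 12 = M
  S(18) - O(14) = 4 = E
Plaintext: INTEGRITYFRAME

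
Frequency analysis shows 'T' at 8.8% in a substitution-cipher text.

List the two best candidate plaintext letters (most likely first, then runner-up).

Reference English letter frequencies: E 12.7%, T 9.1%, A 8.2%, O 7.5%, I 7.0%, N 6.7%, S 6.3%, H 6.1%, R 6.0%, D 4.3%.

Step 1: Observed frequency of 'T' is 8.8%.
Step 2: Compute distances to each reference frequency and sort:
  T (9.1%): difference = 0.3% <-- BEST
  A (8.2%): difference = 0.6% <-- RUNNER-UP
  O (7.5%): difference = 1.3%
  I (7.0%): difference = 1.8%
  N (6.7%): difference = 2.1%
Step 3: Most likely is 'T' (9.1%, diff 0.3%); second most likely is 'A' (8.2%, diff 0.6%).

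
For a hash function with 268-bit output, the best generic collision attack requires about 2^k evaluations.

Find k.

Step 1: The hash has a 268-bit output.
Step 2: Collision resistance means it should be infeasible to find any x != y with h(x) = h(y).
By the birthday bound, a generic collision search succeeds after about sqrt(2^268) = 2^(268/2) = 2^134 evaluations.
Step 3: Security level = 134 bits.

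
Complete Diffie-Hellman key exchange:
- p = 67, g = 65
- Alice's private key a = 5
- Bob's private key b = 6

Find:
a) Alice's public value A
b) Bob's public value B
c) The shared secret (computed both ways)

Step 1: A = g^a mod p = 65^5 mod 67 = 35.
Step 2: B = g^b mod p = 65^6 mod 67 = 64.
Step 3: Alice computes s = B^a mod p = 64^5 mod 67 = 25.
Step 4: Bob computes s = A^b mod p = 35^6 mod 67 = 25.
Both sides agree: shared secret = 25.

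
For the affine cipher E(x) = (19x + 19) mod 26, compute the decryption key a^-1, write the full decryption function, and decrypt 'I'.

Step 1: Find a^-1, the modular inverse of 19 mod 26.
Step 2: We need 19 * a^-1 = 1 (mod 26).
Step 3: 19 * 11 = 209 = 8 * 26 + 1, so a^-1 = 11.
Step 4: D(y) = 11(y - 19) mod 26.
Step 5: Apply to 'I' (y = 8): D(8) = 11 * (8 - 19) mod 26 = 11 * -11 mod 26 = 9 -> 'J'.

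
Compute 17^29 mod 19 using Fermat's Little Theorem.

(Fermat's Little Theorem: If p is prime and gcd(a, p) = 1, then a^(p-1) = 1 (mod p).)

Step 1: Since 19 is prime, by Fermat's Little Theorem: 17^18 = 1 (mod 19).
Step 2: Reduce exponent: 29 mod 18 = 11.
Step 3: So 17^29 = 17^11 (mod 19).
Step 4: 17^11 mod 19 = 4.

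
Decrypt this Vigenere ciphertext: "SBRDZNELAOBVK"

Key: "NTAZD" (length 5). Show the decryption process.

Step 1: Key 'NTAZD' has length 5. Extended key: NTAZDNTAZDNTA
Step 2: Decrypt each position:
  S(18) - N(13) = 5 = F
  B(1) - T(19) = 8 = I
  R(17) - A(0) = 17 = R
  D(3) - Z(25) = 4 = E
  Z(25) - D(3) = 22 = W
  N(13) - N(13) = 0 = A
  E(4) - T(19) = 11 = L
  L(11) - A(0) = 11 = L
  A(0) - Z(25) = 1 = B
  O(14) - D(3) = 11 = L
  B(1) - N(13) = 14 = O
  V(21) - T(19) = 2 = C
  K(10) - A(0) = 10 = K
Plaintext: FIREWALLBLOCK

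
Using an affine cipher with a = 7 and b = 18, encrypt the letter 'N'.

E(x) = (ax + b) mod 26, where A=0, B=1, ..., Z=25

Step 1: Convert 'N' to number: x = 13.
Step 2: E(13) = (7 * 13 + 18) mod 26 = 109 mod 26 = 5.
Step 3: Convert 5 back to letter: F.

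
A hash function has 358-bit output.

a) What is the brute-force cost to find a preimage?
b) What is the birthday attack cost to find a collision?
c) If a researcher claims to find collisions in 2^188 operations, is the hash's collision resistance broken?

Step 1: Preimage resistance requires brute-force of 2^358 operations.
Step 2: Collision resistance (birthday bound) = 2^(358/2) = 2^179.
Step 3: The claimed attack costs 2^188 operations.
Step 4: Since 2^188 >= 2^179, the claimed attack is no faster than the generic birthday attack, so this does not break collision resistance.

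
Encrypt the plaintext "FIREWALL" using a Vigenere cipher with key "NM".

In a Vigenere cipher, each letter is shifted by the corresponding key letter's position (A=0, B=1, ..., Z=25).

Step 1: Repeat key to match plaintext length:
  Plaintext: FIREWALL
  Key:       NMNMNMNM
Step 2: Encrypt each letter:
  F(5) + N(13) = (5+13) mod 26 = 18 = S
  I(8) + M(12) = (8+12) mod 26 = 20 = U
  R(17) + N(13) = (17+13) mod 26 = 4 = E
  E(4) + M(12) = (4+12) mod 26 = 16 = Q
  W(22) + N(13) = (22+13) mod 26 = 9 = J
  A(0) + M(12) = (0+12) mod 26 = 12 = M
  L(11) + N(13) = (11+13) mod 26 = 24 = Y
  L(11) + M(12) = (11+12) mod 26 = 23 = X
Ciphertext: SUEQJMYX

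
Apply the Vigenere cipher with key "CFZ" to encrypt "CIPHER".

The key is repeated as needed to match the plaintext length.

Step 1: Repeat key to match plaintext length:
  Plaintext: CIPHER
  Key:       CFZCFZ
Step 2: Encrypt each letter:
  C(2) + C(2) = (2+2) mod 26 = 4 = E
  I(8) + F(5) = (8+5) mod 26 = 13 = N
  P(15) + Z(25) = (15+25) mod 26 = 14 = O
  H(7) + C(2) = (7+2) mod 26 = 9 = J
  E(4) + F(5) = (4+5) mod 26 = 9 = J
  R(17) + Z(25) = (17+25) mod 26 = 16 = Q
Ciphertext: ENOJJQ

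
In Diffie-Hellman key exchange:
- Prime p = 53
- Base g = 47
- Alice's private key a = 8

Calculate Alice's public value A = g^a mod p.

Step 1: A = g^a mod p = 47^8 mod 53.
  47^1 mod 53 = 47
  47^2 mod 53 = (47 * 47) mod 53 = 36
  47^3 mod 53 = (36 * 47) mod 53 = 49
  47^4 mod 53 = (49 * 47) mod 53 = 24
  47^5 mod 53 = (24 * 47) mod 53 = 15
  47^6 mod 53 = (15 * 47) mod 53 = 16
  47^7 mod 53 = (16 * 47) mod 53 = 10
  47^8 mod 53 = (10 * 47) mod 53 = 46
Result: A = 46.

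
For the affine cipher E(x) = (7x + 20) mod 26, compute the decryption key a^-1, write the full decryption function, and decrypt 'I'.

Step 1: Find a^-1, the modular inverse of 7 mod 26.
Step 2: We need 7 * a^-1 = 1 (mod 26).
Step 3: 7 * 15 = 105 = 4 * 26 + 1, so a^-1 = 15.
Step 4: D(y) = 15(y - 20) mod 26.
Step 5: Apply to 'I' (y = 8): D(8) = 15 * (8 - 20) mod 26 = 15 * -12 mod 26 = 2 -> 'C'.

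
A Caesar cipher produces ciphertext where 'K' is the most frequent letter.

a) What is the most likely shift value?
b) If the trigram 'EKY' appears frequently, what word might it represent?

Step 1: In English, 'E' is the most frequent letter (12.7%).
Step 2: The most frequent ciphertext letter is 'K' (position 10).
Step 3: Shift = (10 - 4) mod 26 = 6.
Step 4: Decrypt 'EKY' by shifting back 6:
  E -> Y
  K -> E
  Y -> S
Step 5: 'EKY' decrypts to 'YES'.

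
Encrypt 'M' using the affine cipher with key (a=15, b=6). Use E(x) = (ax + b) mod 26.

Step 1: Convert 'M' to number: x = 12.
Step 2: E(12) = (15 * 12 + 6) mod 26 = 186 mod 26 = 4.
Step 3: Convert 4 back to letter: E.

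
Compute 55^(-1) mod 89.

Step 1: We need x such that 55 * x = 1 (mod 89).
Step 2: Using the extended Euclidean algorithm or trial:
  55 * 34 = 1870 = 21 * 89 + 1.
Step 3: Since 1870 mod 89 = 1, the inverse is x = 34.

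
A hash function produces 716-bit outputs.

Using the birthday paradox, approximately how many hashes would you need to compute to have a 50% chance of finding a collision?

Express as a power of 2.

Step 1: The birthday paradox gives collision probability ~50% after sqrt(2^n) = 2^(n/2) hashes.
Step 2: For 716-bit output: 2^(716/2) = 2^358.
Step 3: Approximately 2^358 hash computations needed.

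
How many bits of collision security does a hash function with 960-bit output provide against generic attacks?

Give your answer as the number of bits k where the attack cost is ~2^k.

Step 1: The hash has a 960-bit output.
Step 2: Collision resistance means it should be infeasible to find any x != y with h(x) = h(y).
By the birthday bound, a generic collision search succeeds after about sqrt(2^960) = 2^(960/2) = 2^480 evaluations.
Step 3: Security level = 480 bits.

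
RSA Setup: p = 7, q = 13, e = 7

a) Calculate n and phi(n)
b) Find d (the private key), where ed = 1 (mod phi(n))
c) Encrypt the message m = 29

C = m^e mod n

Step 1: n = 7 * 13 = 91.
Step 2: phi(n) = (7-1)(13-1) = 6 * 12 = 72.
Step 3: Find d = 7^(-1) mod 72 = 31.
  Verify: 7 * 31 = 217 = 1 (mod 72).
Step 4: C = 29^7 mod 91 = 29.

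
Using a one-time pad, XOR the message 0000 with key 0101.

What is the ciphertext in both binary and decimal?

Step 1: Write out the XOR operation bit by bit:
  Message: 0000
  Key:     0101
  XOR:     0101
Step 2: Convert to decimal: 0101 = 5.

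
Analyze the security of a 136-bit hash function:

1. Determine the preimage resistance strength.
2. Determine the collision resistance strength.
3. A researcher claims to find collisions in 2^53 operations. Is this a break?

Step 1: Preimage resistance requires brute-force of 2^136 operations.
Step 2: Collision resistance (birthday bound) = 2^(136/2) = 2^68.
Step 3: The claimed attack costs 2^53 operations.
Step 4: Since 2^53 < 2^68, the claimed attack beats the generic birthday bound, so collision resistance is broken.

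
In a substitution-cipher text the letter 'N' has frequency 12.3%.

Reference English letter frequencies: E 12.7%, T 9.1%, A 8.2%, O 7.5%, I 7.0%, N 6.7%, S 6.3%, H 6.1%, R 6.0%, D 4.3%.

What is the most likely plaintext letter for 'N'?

Step 1: The observed frequency is 12.3%.
Step 2: Compare with English frequencies:
  E: 12.7% (difference: 0.4%) <-- closest
  T: 9.1% (difference: 3.2%)
  A: 8.2% (difference: 4.1%)
  O: 7.5% (difference: 4.8%)
  I: 7.0% (difference: 5.3%)
  N: 6.7% (difference: 5.6%)
  S: 6.3% (difference: 6.0%)
  H: 6.1% (difference: 6.2%)
  R: 6.0% (difference: 6.3%)
  D: 4.3% (difference: 8.0%)
Step 3: 'N' most likely represents 'E' (frequency 12.7%).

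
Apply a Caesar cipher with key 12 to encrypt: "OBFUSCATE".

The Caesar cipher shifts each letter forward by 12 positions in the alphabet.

Step 1: For each letter, shift forward by 12 positions (mod 26).
  O (position 14) -> position (14+12) mod 26 = 0 -> A
  B (position 1) -> position (1+12) mod 26 = 13 -> N
  F (position 5) -> position (5+12) mod 26 = 17 -> R
  U (position 20) -> position (20+12) mod 26 = 6 -> G
  S (position 18) -> position (18+12) mod 26 = 4 -> E
  C (position 2) -> position (2+12) mod 26 = 14 -> O
  A (position 0) -> position (0+12) mod 26 = 12 -> M
  T (position 19) -> position (19+12) mod 26 = 5 -> F
  E (position 4) -> position (4+12) mod 26 = 16 -> Q
Result: ANRGEOMFQ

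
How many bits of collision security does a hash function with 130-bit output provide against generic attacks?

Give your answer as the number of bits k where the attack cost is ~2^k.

Step 1: The hash has a 130-bit output.
Step 2: Collision resistance means it should be infeasible to find any x != y with h(x) = h(y).
By the birthday bound, a generic collision search succeeds after about sqrt(2^130) = 2^(130/2) = 2^65 evaluations.
Step 3: Security level = 65 bits.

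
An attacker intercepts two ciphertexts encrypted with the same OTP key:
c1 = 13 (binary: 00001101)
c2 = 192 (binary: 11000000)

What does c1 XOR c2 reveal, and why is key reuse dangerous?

Step 1: c1 XOR c2 = (m1 XOR k) XOR (m2 XOR k).
Step 2: By XOR associativity/commutativity: = m1 XOR m2 XOR k XOR k = m1 XOR m2.
Step 3: 00001101 XOR 11000000 = 11001101 = 205.
Step 4: The key cancels out! An attacker learns m1 XOR m2 = 205, revealing the relationship between plaintexts.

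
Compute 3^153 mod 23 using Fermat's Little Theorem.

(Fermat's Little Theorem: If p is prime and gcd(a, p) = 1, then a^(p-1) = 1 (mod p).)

Step 1: Since 23 is prime, by Fermat's Little Theorem: 3^22 = 1 (mod 23).
Step 2: Reduce exponent: 153 mod 22 = 21.
Step 3: So 3^153 = 3^21 (mod 23).
Step 4: 3^21 mod 23 = 8.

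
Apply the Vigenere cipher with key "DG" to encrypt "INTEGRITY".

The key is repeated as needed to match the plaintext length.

Step 1: Repeat key to match plaintext length:
  Plaintext: INTEGRITY
  Key:       DGDGDGDGD
Step 2: Encrypt each letter:
  I(8) + D(3) = (8+3) mod 26 = 11 = L
  N(13) + G(6) = (13+6) mod 26 = 19 = T
  T(19) + D(3) = (19+3) mod 26 = 22 = W
  E(4) + G(6) = (4+6) mod 26 = 10 = K
  G(6) + D(3) = (6+3) mod 26 = 9 = J
  R(17) + G(6) = (17+6) mod 26 = 23 = X
  I(8) + D(3) = (8+3) mod 26 = 11 = L
  T(19) + G(6) = (19+6) mod 26 = 25 = Z
  Y(24) + D(3) = (24+3) mod 26 = 1 = B
Ciphertext: LTWKJXLZB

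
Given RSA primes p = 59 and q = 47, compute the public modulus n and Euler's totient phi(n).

Step 1: n = p * q = 59 * 47 = 2773.
Step 2: phi(n) = (p-1)(q-1) = 58 * 46 = 2668.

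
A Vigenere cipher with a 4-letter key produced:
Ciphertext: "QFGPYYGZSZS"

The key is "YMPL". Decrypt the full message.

Step 1: Key 'YMPL' has length 4. Extended key: YMPLYMPLYMP
Step 2: Decrypt each position:
  Q(16) - Y(24) = 18 = S
  F(5) - M(12) = 19 = T
  G(6) - P(15) = 17 = R
  P(15) - L(11) = 4 = E
  Y(24) - Y(24) = 0 = A
  Y(24) - M(12) = 12 = M
  G(6) - P(15) = 17 = R
  Z(25) - L(11) = 14 = O
  S(18) - Y(24) = 20 = U
  Z(25) - M(12) = 13 = N
  S(18) - P(15) = 3 = D
Plaintext: STREAMROUND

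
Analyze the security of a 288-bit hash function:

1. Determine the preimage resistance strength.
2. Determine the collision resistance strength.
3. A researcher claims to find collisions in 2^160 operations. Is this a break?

Step 1: Preimage resistance requires brute-force of 2^288 operations.
Step 2: Collision resistance (birthday bound) = 2^(288/2) = 2^144.
Step 3: The claimed attack costs 2^160 operations.
Step 4: Since 2^160 >= 2^144, the claimed attack is no faster than the generic birthday attack, so this does not break collision resistance.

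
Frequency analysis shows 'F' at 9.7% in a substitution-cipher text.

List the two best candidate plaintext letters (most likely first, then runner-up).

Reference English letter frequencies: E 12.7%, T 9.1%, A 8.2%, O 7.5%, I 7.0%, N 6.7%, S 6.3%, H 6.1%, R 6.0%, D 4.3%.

Step 1: Observed frequency of 'F' is 9.7%.
Step 2: Compute distances to each reference frequency and sort:
  T (9.1%): difference = 0.6% <-- BEST
  A (8.2%): difference = 1.5% <-- RUNNER-UP
  O (7.5%): difference = 2.2%
  I (7.0%): difference = 2.7%
  N (6.7%): difference = 3.0%
Step 3: Most likely is 'T' (9.1%, diff 0.6%); second most likely is 'A' (8.2%, diff 1.5%).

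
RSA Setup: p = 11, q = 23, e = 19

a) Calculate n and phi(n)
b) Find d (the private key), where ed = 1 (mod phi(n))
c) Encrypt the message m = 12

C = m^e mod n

Step 1: n = 11 * 23 = 253.
Step 2: phi(n) = (11-1)(23-1) = 10 * 22 = 220.
Step 3: Find d = 19^(-1) mod 220 = 139.
  Verify: 19 * 139 = 2641 = 1 (mod 220).
Step 4: C = 12^19 mod 253 = 100.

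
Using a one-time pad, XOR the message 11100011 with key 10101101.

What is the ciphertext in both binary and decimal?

Step 1: Write out the XOR operation bit by bit:
  Message: 11100011
  Key:     10101101
  XOR:     01001110
Step 2: Convert to decimal: 01001110 = 78.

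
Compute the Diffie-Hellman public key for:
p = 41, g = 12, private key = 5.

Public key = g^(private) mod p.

Step 1: A = g^a mod p = 12^5 mod 41.
  12^1 mod 41 = 12
  12^2 mod 41 = (12 * 12) mod 41 = 21
  12^3 mod 41 = (21 * 12) mod 41 = 6
  12^4 mod 41 = (6 * 12) mod 41 = 31
  12^5 mod 41 = (31 * 12) mod 41 = 3
Result: A = 3.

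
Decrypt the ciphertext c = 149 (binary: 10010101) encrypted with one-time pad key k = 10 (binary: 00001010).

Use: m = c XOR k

Step 1: XOR ciphertext with key:
  Ciphertext: 10010101
  Key:        00001010
  XOR:        10011111
Step 2: Plaintext = 10011111 = 159 in decimal.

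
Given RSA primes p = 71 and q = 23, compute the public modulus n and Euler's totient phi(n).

Step 1: n = p * q = 71 * 23 = 1633.
Step 2: phi(n) = (p-1)(q-1) = 70 * 22 = 1540.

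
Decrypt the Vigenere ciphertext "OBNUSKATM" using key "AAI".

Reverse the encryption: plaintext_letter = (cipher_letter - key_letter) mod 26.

Step 1: Extend key: AAIAAIAAI
Step 2: Decrypt each letter (c - k) mod 26:
  O(14) - A(0) = (14-0) mod 26 = 14 = O
  B(1) - A(0) = (1-0) mod 26 = 1 = B
  N(13) - I(8) = (13-8) mod 26 = 5 = F
  U(20) - A(0) = (20-0) mod 26 = 20 = U
  S(18) - A(0) = (18-0) mod 26 = 18 = S
  K(10) - I(8) = (10-8) mod 26 = 2 = C
  A(0) - A(0) = (0-0) mod 26 = 0 = A
  T(19) - A(0) = (19-0) mod 26 = 19 = T
  M(12) - I(8) = (12-8) mod 26 = 4 = E
Plaintext: OBFUSCATE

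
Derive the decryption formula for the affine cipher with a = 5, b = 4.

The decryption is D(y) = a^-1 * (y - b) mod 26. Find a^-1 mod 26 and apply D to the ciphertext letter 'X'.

Step 1: Find a^-1, the modular inverse of 5 mod 26.
Step 2: We need 5 * a^-1 = 1 (mod 26).
Step 3: 5 * 21 = 105 = 4 * 26 + 1, so a^-1 = 21.
Step 4: D(y) = 21(y - 4) mod 26.
Step 5: Apply to 'X' (y = 23): D(23) = 21 * (23 - 4) mod 26 = 21 * 19 mod 26 = 9 -> 'J'.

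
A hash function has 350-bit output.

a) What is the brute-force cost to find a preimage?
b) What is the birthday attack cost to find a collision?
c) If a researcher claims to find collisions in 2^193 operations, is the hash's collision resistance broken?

Step 1: Preimage resistance requires brute-force of 2^350 operations.
Step 2: Collision resistance (birthday bound) = 2^(350/2) = 2^175.
Step 3: The claimed attack costs 2^193 operations.
Step 4: Since 2^193 >= 2^175, the claimed attack is no faster than the generic birthday attack, so this does not break collision resistance.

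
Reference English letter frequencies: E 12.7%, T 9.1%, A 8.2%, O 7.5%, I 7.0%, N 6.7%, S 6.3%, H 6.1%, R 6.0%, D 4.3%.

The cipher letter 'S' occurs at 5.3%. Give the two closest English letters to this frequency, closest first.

Step 1: Observed frequency of 'S' is 5.3%.
Step 2: Compute distances to each reference frequency and sort:
  R (6.0%): difference = 0.7% <-- BEST
  H (6.1%): difference = 0.8% <-- RUNNER-UP
  S (6.3%): difference = 1.0%
  D (4.3%): difference = 1.0%
  N (6.7%): difference = 1.4%
Step 3: Most likely is 'R' (6.0%, diff 0.7%); second most likely is 'H' (6.1%, diff 0.8%).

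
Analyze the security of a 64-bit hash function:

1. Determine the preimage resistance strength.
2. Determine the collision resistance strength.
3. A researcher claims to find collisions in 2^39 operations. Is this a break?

Step 1: Preimage resistance requires brute-force of 2^64 operations.
Step 2: Collision resistance (birthday bound) = 2^(64/2) = 2^32.
Step 3: The claimed attack costs 2^39 operations.
Step 4: Since 2^39 >= 2^32, the claimed attack is no faster than the generic birthday attack, so this does not break collision resistance.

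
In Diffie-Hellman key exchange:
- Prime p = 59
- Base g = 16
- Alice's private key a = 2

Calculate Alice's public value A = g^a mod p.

Step 1: A = g^a mod p = 16^2 mod 59.
  16^1 mod 59 = 16
  16^2 mod 59 = (16 * 16) mod 59 = 20
Result: A = 20.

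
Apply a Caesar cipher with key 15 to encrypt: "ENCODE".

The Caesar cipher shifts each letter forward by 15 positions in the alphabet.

Step 1: For each letter, shift forward by 15 positions (mod 26).
  E (position 4) -> position (4+15) mod 26 = 19 -> T
  N (position 13) -> position (13+15) mod 26 = 2 -> C
  C (position 2) -> position (2+15) mod 26 = 17 -> R
  O (position 14) -> position (14+15) mod 26 = 3 -> D
  D (position 3) -> position (3+15) mod 26 = 18 -> S
  E (position 4) -> position (4+15) mod 26 = 19 -> T
Result: TCRDST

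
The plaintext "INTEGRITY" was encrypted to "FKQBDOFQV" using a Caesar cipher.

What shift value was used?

Step 1: Compare first letters: I (position 8) -> F (position 5).
Step 2: Shift = (5 - 8) mod 26 = 23.
The shift value is 23.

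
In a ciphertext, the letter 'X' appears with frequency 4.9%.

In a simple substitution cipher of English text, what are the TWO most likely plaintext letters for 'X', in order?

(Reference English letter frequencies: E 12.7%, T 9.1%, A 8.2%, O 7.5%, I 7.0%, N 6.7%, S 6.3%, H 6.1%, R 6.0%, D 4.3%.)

Step 1: Observed frequency of 'X' is 4.9%.
Step 2: Compute distances to each reference frequency and sort:
  D (4.3%): difference = 0.6% <-- BEST
  R (6.0%): difference = 1.1% <-- RUNNER-UP
  H (6.1%): difference = 1.2%
  S (6.3%): difference = 1.4%
  N (6.7%): difference = 1.8%
Step 3: Most likely is 'D' (4.3%, diff 0.6%); second most likely is 'R' (6.0%, diff 1.1%).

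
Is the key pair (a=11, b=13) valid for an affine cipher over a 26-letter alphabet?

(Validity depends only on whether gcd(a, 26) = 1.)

Step 1: Compute gcd(11, 26).
Step 2: gcd(11, 26) = 1.
Since gcd = 1, 11 is coprime with 26, so it is a valid key.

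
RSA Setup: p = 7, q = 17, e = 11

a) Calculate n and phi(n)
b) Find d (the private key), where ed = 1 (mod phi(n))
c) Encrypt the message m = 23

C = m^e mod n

Step 1: n = 7 * 17 = 119.
Step 2: phi(n) = (7-1)(17-1) = 6 * 16 = 96.
Step 3: Find d = 11^(-1) mod 96 = 35.
  Verify: 11 * 35 = 385 = 1 (mod 96).
Step 4: C = 23^11 mod 119 = 39.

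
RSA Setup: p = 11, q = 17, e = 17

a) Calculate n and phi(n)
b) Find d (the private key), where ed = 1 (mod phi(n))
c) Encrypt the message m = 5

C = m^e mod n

Step 1: n = 11 * 17 = 187.
Step 2: phi(n) = (11-1)(17-1) = 10 * 16 = 160.
Step 3: Find d = 17^(-1) mod 160 = 113.
  Verify: 17 * 113 = 1921 = 1 (mod 160).
Step 4: C = 5^17 mod 187 = 124.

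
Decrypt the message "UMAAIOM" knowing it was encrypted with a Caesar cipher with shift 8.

Step 1: Reverse the shift by subtracting 8 from each letter position.
  U (position 20) -> position (20-8) mod 26 = 12 -> M
  M (position 12) -> position (12-8) mod 26 = 4 -> E
  A (position 0) -> position (0-8) mod 26 = 18 -> S
  A (position 0) -> position (0-8) mod 26 = 18 -> S
  I (position 8) -> position (8-8) mod 26 = 0 -> A
  O (position 14) -> position (14-8) mod 26 = 6 -> G
  M (position 12) -> position (12-8) mod 26 = 4 -> E
Decrypted message: MESSAGE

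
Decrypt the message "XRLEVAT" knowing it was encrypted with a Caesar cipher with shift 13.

Step 1: Reverse the shift by subtracting 13 from each letter position.
  X (position 23) -> position (23-13) mod 26 = 10 -> K
  R (position 17) -> position (17-13) mod 26 = 4 -> E
  L (position 11) -> position (11-13) mod 26 = 24 -> Y
  E (position 4) -> position (4-13) mod 26 = 17 -> R
  V (position 21) -> position (21-13) mod 26 = 8 -> I
  A (position 0) -> position (0-13) mod 26 = 13 -> N
  T (position 19) -> position (19-13) mod 26 = 6 -> G
Decrypted message: KEYRING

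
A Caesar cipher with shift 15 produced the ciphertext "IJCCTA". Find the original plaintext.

Step 1: Reverse the shift by subtracting 15 from each letter position.
  I (position 8) -> position (8-15) mod 26 = 19 -> T
  J (position 9) -> position (9-15) mod 26 = 20 -> U
  C (position 2) -> position (2-15) mod 26 = 13 -> N
  C (position 2) -> position (2-15) mod 26 = 13 -> N
  T (position 19) -> position (19-15) mod 26 = 4 -> E
  A (position 0) -> position (0-15) mod 26 = 11 -> L
Decrypted message: TUNNEL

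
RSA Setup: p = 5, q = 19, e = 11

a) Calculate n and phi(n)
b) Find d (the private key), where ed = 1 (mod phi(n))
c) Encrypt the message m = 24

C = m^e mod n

Step 1: n = 5 * 19 = 95.
Step 2: phi(n) = (5-1)(19-1) = 4 * 18 = 72.
Step 3: Find d = 11^(-1) mod 72 = 59.
  Verify: 11 * 59 = 649 = 1 (mod 72).
Step 4: C = 24^11 mod 95 = 44.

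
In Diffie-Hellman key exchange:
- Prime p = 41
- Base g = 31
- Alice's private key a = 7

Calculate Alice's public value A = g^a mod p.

Step 1: A = g^a mod p = 31^7 mod 41.
  31^1 mod 41 = 31
  31^2 mod 41 = (31 * 31) mod 41 = 18
  31^3 mod 41 = (18 * 31) mod 41 = 25
  31^4 mod 41 = (25 * 31) mod 41 = 37
  31^5 mod 41 = (37 * 31) mod 41 = 40
  31^6 mod 41 = (40 * 31) mod 41 = 10
  31^7 mod 41 = (10 * 31) mod 41 = 23
Result: A = 23.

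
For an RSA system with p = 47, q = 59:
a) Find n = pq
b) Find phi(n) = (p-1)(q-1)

Step 1: n = p * q = 47 * 59 = 2773.
Step 2: phi(n) = (p-1)(q-1) = 46 * 58 = 2668.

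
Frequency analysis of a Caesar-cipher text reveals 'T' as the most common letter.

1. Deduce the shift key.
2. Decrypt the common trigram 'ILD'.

Step 1: In English, 'E' is the most frequent letter (12.7%).
Step 2: The most frequent ciphertext letter is 'T' (position 19).
Step 3: Shift = (19 - 4) mod 26 = 15.
Step 4: Decrypt 'ILD' by shifting back 15:
  I -> T
  L -> W
  D -> O
Step 5: 'ILD' decrypts to 'TWO'.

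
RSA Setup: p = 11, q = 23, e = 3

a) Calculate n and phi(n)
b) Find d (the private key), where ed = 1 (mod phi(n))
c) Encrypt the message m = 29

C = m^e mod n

Step 1: n = 11 * 23 = 253.
Step 2: phi(n) = (11-1)(23-1) = 10 * 22 = 220.
Step 3: Find d = 3^(-1) mod 220 = 147.
  Verify: 3 * 147 = 441 = 1 (mod 220).
Step 4: C = 29^3 mod 253 = 101.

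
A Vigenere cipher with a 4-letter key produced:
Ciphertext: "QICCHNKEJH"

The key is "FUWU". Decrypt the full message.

Step 1: Key 'FUWU' has length 4. Extended key: FUWUFUWUFU
Step 2: Decrypt each position:
  Q(16) - F(5) = 11 = L
  I(8) - U(20) = 14 = O
  C(2) - W(22) = 6 = G
  C(2) - U(20) = 8 = I
  H(7) - F(5) = 2 = C
  N(13) - U(20) = 19 = T
  K(10) - W(22) = 14 = O
  E(4) - U(20) = 10 = K
  J(9) - F(5) = 4 = E
  H(7) - U(20) = 13 = N
Plaintext: LOGICTOKEN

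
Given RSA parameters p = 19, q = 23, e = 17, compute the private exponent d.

Step 1: n = 19 * 23 = 437.
Step 2: phi(n) = 18 * 22 = 396.
Step 3: Find d such that 17 * d = 1 (mod 396).
Step 4: d = 17^(-1) mod 396 = 233.
Verification: 17 * 233 = 3961 = 10 * 396 + 1.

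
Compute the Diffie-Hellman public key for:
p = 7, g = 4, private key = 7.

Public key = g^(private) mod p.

Step 1: A = g^a mod p = 4^7 mod 7.
  4^1 mod 7 = 4
  4^2 mod 7 = (4 * 4) mod 7 = 2
  4^3 mod 7 = (2 * 4) mod 7 = 1
  4^4 mod 7 = (1 * 4) mod 7 = 4
  4^5 mod 7 = (4 * 4) mod 7 = 2
  4^6 mod 7 = (2 * 4) mod 7 = 1
  4^7 mod 7 = (1 * 4) mod 7 = 4
Result: A = 4.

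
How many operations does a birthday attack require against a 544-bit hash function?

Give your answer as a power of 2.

Step 1: The birthday paradox gives collision probability ~50% after sqrt(2^n) = 2^(n/2) hashes.
Step 2: For 544-bit output: 2^(544/2) = 2^272.
Step 3: Approximately 2^272 hash computations needed.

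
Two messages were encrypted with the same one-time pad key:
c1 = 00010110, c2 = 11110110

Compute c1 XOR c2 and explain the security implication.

Step 1: c1 XOR c2 = (m1 XOR k) XOR (m2 XOR k).
Step 2: By XOR associativity/commutativity: = m1 XOR m2 XOR k XOR k = m1 XOR m2.
Step 3: 00010110 XOR 11110110 = 11100000 = 224.
Step 4: The key cancels out! An attacker learns m1 XOR m2 = 224, revealing the relationship between plaintexts.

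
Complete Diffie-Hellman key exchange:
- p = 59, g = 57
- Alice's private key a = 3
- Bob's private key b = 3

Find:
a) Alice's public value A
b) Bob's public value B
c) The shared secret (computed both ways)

Step 1: A = g^a mod p = 57^3 mod 59 = 51.
Step 2: B = g^b mod p = 57^3 mod 59 = 51.
Step 3: Alice computes s = B^a mod p = 51^3 mod 59 = 19.
Step 4: Bob computes s = A^b mod p = 51^3 mod 59 = 19.
Both sides agree: shared secret = 19.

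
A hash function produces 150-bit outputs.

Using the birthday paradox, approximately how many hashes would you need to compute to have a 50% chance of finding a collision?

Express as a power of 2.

Step 1: The birthday paradox gives collision probability ~50% after sqrt(2^n) = 2^(n/2) hashes.
Step 2: For 150-bit output: 2^(150/2) = 2^75.
Step 3: Approximately 2^75 hash computations needed.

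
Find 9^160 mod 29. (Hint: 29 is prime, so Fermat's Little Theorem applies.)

Step 1: Since 29 is prime, by Fermat's Little Theorem: 9^28 = 1 (mod 29).
Step 2: Reduce exponent: 160 mod 28 = 20.
Step 3: So 9^160 = 9^20 (mod 29).
Step 4: 9^20 mod 29 = 16.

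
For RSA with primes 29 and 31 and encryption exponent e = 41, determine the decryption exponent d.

Step 1: n = 29 * 31 = 899.
Step 2: phi(n) = 28 * 30 = 840.
Step 3: Find d such that 41 * d = 1 (mod 840).
Step 4: d = 41^(-1) mod 840 = 41.
Verification: 41 * 41 = 1681 = 2 * 840 + 1.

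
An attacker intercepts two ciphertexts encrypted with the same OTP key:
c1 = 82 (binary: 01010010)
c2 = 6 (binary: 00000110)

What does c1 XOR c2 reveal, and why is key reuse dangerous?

Step 1: c1 XOR c2 = (m1 XOR k) XOR (m2 XOR k).
Step 2: By XOR associativity/commutativity: = m1 XOR m2 XOR k XOR k = m1 XOR m2.
Step 3: 01010010 XOR 00000110 = 01010100 = 84.
Step 4: The key cancels out! An attacker learns m1 XOR m2 = 84, revealing the relationship between plaintexts.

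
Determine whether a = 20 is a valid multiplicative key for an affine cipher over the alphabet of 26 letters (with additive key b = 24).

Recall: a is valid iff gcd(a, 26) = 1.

Step 1: Compute gcd(20, 26).
Step 2: gcd(20, 26) = 2.
Since gcd = 2 != 1, 20 shares a common factor with 26, so it cannot be used.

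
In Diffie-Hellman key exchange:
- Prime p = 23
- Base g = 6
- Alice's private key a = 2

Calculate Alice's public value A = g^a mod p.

Step 1: A = g^a mod p = 6^2 mod 23.
  6^1 mod 23 = 6
  6^2 mod 23 = (6 * 6) mod 23 = 13
Result: A = 13.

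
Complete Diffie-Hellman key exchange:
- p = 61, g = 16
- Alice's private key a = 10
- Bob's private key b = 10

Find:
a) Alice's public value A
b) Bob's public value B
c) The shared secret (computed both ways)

Step 1: A = g^a mod p = 16^10 mod 61 = 13.
Step 2: B = g^b mod p = 16^10 mod 61 = 13.
Step 3: Alice computes s = B^a mod p = 13^10 mod 61 = 13.
Step 4: Bob computes s = A^b mod p = 13^10 mod 61 = 13.
Both sides agree: shared secret = 13.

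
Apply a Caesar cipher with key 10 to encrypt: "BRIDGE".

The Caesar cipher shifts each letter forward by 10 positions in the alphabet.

Step 1: For each letter, shift forward by 10 positions (mod 26).
  B (position 1) -> position (1+10) mod 26 = 11 -> L
  R (position 17) -> position (17+10) mod 26 = 1 -> B
  I (position 8) -> position (8+10) mod 26 = 18 -> S
  D (position 3) -> position (3+10) mod 26 = 13 -> N
  G (position 6) -> position (6+10) mod 26 = 16 -> Q
  E (position 4) -> position (4+10) mod 26 = 14 -> O
Result: LBSNQO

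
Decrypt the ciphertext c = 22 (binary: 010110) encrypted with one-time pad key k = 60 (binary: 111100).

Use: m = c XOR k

Step 1: XOR ciphertext with key:
  Ciphertext: 010110
  Key:        111100
  XOR:        101010
Step 2: Plaintext = 101010 = 42 in decimal.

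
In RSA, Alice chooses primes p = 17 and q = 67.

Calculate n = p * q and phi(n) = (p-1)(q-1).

Step 1: n = p * q = 17 * 67 = 1139.
Step 2: phi(n) = (p-1)(q-1) = 16 * 66 = 1056.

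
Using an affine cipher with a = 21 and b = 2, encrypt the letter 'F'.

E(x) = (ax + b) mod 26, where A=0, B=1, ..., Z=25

Step 1: Convert 'F' to number: x = 5.
Step 2: E(5) = (21 * 5 + 2) mod 26 = 107 mod 26 = 3.
Step 3: Convert 3 back to letter: D.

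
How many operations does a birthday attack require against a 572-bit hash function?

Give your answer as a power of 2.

Step 1: The birthday paradox gives collision probability ~50% after sqrt(2^n) = 2^(n/2) hashes.
Step 2: For 572-bit output: 2^(572/2) = 2^286.
Step 3: Approximately 2^286 hash computations needed.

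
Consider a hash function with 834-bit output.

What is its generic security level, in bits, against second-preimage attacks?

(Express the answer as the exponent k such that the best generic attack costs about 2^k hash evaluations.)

Step 1: The hash has a 834-bit output.
Step 2: Second-preimage resistance means: given a specific input x, it should be infeasible to find a different y with h(y) = h(x).
With a 834-bit output, a generic search for a second preimage costs about 2^834 evaluations (each trial matches the fixed target with probability 2^-834).
Step 3: Security level = 834 bits.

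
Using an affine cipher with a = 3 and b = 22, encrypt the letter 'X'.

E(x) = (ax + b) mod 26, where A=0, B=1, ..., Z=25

Step 1: Convert 'X' to number: x = 23.
Step 2: E(23) = (3 * 23 + 22) mod 26 = 91 mod 26 = 13.
Step 3: Convert 13 back to letter: N.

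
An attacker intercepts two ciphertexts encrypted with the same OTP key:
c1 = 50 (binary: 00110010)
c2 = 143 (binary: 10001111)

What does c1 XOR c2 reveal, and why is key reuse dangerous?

Step 1: c1 XOR c2 = (m1 XOR k) XOR (m2 XOR k).
Step 2: By XOR associativity/commutativity: = m1 XOR m2 XOR k XOR k = m1 XOR m2.
Step 3: 00110010 XOR 10001111 = 10111101 = 189.
Step 4: The key cancels out! An attacker learns m1 XOR m2 = 189, revealing the relationship between plaintexts.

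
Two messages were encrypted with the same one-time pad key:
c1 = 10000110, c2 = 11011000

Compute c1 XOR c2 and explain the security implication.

Step 1: c1 XOR c2 = (m1 XOR k) XOR (m2 XOR k).
Step 2: By XOR associativity/commutativity: = m1 XOR m2 XOR k XOR k = m1 XOR m2.
Step 3: 10000110 XOR 11011000 = 01011110 = 94.
Step 4: The key cancels out! An attacker learns m1 XOR m2 = 94, revealing the relationship between plaintexts.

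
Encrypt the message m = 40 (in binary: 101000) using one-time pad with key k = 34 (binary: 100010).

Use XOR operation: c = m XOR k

Step 1: Write out the XOR operation bit by bit:
  Message: 101000
  Key:     100010
  XOR:     001010
Step 2: Convert to decimal: 001010 = 10.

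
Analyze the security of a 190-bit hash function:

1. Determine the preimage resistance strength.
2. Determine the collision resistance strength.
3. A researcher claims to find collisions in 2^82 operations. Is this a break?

Step 1: Preimage resistance requires brute-force of 2^190 operations.
Step 2: Collision resistance (birthday bound) = 2^(190/2) = 2^95.
Step 3: The claimed attack costs 2^82 operations.
Step 4: Since 2^82 < 2^95, the claimed attack beats the generic birthday bound, so collision resistance is broken.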